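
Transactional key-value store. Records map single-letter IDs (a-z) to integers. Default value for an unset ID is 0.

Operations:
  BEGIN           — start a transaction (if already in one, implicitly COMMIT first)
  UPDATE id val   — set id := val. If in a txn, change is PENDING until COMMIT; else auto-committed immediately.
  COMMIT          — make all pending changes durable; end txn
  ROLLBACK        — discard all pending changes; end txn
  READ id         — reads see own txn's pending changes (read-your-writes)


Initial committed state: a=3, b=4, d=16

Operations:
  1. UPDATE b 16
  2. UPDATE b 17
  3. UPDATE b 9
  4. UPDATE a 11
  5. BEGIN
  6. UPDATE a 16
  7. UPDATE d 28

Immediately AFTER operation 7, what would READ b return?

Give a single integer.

Initial committed: {a=3, b=4, d=16}
Op 1: UPDATE b=16 (auto-commit; committed b=16)
Op 2: UPDATE b=17 (auto-commit; committed b=17)
Op 3: UPDATE b=9 (auto-commit; committed b=9)
Op 4: UPDATE a=11 (auto-commit; committed a=11)
Op 5: BEGIN: in_txn=True, pending={}
Op 6: UPDATE a=16 (pending; pending now {a=16})
Op 7: UPDATE d=28 (pending; pending now {a=16, d=28})
After op 7: visible(b) = 9 (pending={a=16, d=28}, committed={a=11, b=9, d=16})

Answer: 9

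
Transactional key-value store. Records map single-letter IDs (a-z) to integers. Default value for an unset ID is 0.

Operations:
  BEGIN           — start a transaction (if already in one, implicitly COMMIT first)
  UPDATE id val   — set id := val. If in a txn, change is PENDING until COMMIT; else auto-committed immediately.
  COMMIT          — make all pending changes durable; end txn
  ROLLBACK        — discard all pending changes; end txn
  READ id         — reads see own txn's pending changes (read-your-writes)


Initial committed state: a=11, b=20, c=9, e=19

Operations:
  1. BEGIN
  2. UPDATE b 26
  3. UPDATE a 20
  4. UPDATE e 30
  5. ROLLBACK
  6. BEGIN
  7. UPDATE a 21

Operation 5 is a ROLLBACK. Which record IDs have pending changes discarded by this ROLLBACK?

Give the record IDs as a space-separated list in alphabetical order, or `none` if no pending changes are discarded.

Answer: a b e

Derivation:
Initial committed: {a=11, b=20, c=9, e=19}
Op 1: BEGIN: in_txn=True, pending={}
Op 2: UPDATE b=26 (pending; pending now {b=26})
Op 3: UPDATE a=20 (pending; pending now {a=20, b=26})
Op 4: UPDATE e=30 (pending; pending now {a=20, b=26, e=30})
Op 5: ROLLBACK: discarded pending ['a', 'b', 'e']; in_txn=False
Op 6: BEGIN: in_txn=True, pending={}
Op 7: UPDATE a=21 (pending; pending now {a=21})
ROLLBACK at op 5 discards: ['a', 'b', 'e']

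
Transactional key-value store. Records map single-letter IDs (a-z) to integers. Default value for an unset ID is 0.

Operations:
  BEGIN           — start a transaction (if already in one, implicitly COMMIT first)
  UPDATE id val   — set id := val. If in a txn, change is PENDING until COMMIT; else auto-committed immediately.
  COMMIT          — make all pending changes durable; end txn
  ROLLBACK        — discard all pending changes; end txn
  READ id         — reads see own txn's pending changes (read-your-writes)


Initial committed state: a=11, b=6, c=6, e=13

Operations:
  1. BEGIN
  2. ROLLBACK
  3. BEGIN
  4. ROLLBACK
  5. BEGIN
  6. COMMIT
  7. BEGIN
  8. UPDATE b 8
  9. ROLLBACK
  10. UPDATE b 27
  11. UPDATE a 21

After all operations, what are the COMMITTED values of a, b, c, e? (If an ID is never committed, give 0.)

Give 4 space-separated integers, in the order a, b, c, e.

Answer: 21 27 6 13

Derivation:
Initial committed: {a=11, b=6, c=6, e=13}
Op 1: BEGIN: in_txn=True, pending={}
Op 2: ROLLBACK: discarded pending []; in_txn=False
Op 3: BEGIN: in_txn=True, pending={}
Op 4: ROLLBACK: discarded pending []; in_txn=False
Op 5: BEGIN: in_txn=True, pending={}
Op 6: COMMIT: merged [] into committed; committed now {a=11, b=6, c=6, e=13}
Op 7: BEGIN: in_txn=True, pending={}
Op 8: UPDATE b=8 (pending; pending now {b=8})
Op 9: ROLLBACK: discarded pending ['b']; in_txn=False
Op 10: UPDATE b=27 (auto-commit; committed b=27)
Op 11: UPDATE a=21 (auto-commit; committed a=21)
Final committed: {a=21, b=27, c=6, e=13}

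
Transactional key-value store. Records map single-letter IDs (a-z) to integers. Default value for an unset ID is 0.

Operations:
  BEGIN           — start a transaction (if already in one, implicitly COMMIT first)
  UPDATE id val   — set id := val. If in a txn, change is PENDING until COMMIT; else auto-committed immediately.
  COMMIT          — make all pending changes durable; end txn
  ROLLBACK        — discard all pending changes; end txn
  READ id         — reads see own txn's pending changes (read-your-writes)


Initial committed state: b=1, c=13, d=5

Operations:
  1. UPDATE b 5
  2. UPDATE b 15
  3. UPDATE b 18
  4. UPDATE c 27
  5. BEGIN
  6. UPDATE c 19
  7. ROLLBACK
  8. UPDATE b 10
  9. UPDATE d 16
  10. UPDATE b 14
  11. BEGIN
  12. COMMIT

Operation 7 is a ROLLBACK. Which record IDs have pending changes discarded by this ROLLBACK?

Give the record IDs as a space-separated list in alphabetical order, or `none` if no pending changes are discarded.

Initial committed: {b=1, c=13, d=5}
Op 1: UPDATE b=5 (auto-commit; committed b=5)
Op 2: UPDATE b=15 (auto-commit; committed b=15)
Op 3: UPDATE b=18 (auto-commit; committed b=18)
Op 4: UPDATE c=27 (auto-commit; committed c=27)
Op 5: BEGIN: in_txn=True, pending={}
Op 6: UPDATE c=19 (pending; pending now {c=19})
Op 7: ROLLBACK: discarded pending ['c']; in_txn=False
Op 8: UPDATE b=10 (auto-commit; committed b=10)
Op 9: UPDATE d=16 (auto-commit; committed d=16)
Op 10: UPDATE b=14 (auto-commit; committed b=14)
Op 11: BEGIN: in_txn=True, pending={}
Op 12: COMMIT: merged [] into committed; committed now {b=14, c=27, d=16}
ROLLBACK at op 7 discards: ['c']

Answer: c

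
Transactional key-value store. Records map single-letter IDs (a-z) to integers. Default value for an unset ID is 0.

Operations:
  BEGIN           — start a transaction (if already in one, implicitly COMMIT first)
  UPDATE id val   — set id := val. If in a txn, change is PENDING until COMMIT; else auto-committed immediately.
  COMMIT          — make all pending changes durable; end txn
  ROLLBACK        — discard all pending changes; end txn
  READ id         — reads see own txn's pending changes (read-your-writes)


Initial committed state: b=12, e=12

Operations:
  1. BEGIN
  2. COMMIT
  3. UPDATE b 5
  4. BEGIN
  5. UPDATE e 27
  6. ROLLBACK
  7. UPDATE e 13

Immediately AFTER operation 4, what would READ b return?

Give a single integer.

Answer: 5

Derivation:
Initial committed: {b=12, e=12}
Op 1: BEGIN: in_txn=True, pending={}
Op 2: COMMIT: merged [] into committed; committed now {b=12, e=12}
Op 3: UPDATE b=5 (auto-commit; committed b=5)
Op 4: BEGIN: in_txn=True, pending={}
After op 4: visible(b) = 5 (pending={}, committed={b=5, e=12})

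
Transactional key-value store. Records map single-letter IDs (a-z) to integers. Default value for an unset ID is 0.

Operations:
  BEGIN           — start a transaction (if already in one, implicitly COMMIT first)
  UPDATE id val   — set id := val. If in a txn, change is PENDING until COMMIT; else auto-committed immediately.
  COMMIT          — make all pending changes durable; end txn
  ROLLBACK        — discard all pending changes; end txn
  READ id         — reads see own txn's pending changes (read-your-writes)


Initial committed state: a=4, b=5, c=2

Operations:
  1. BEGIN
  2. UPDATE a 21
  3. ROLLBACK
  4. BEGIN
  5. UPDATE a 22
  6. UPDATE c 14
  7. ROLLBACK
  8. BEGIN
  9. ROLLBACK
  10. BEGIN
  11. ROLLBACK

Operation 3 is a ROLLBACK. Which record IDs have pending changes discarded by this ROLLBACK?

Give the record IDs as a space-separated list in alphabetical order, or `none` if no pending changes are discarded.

Initial committed: {a=4, b=5, c=2}
Op 1: BEGIN: in_txn=True, pending={}
Op 2: UPDATE a=21 (pending; pending now {a=21})
Op 3: ROLLBACK: discarded pending ['a']; in_txn=False
Op 4: BEGIN: in_txn=True, pending={}
Op 5: UPDATE a=22 (pending; pending now {a=22})
Op 6: UPDATE c=14 (pending; pending now {a=22, c=14})
Op 7: ROLLBACK: discarded pending ['a', 'c']; in_txn=False
Op 8: BEGIN: in_txn=True, pending={}
Op 9: ROLLBACK: discarded pending []; in_txn=False
Op 10: BEGIN: in_txn=True, pending={}
Op 11: ROLLBACK: discarded pending []; in_txn=False
ROLLBACK at op 3 discards: ['a']

Answer: a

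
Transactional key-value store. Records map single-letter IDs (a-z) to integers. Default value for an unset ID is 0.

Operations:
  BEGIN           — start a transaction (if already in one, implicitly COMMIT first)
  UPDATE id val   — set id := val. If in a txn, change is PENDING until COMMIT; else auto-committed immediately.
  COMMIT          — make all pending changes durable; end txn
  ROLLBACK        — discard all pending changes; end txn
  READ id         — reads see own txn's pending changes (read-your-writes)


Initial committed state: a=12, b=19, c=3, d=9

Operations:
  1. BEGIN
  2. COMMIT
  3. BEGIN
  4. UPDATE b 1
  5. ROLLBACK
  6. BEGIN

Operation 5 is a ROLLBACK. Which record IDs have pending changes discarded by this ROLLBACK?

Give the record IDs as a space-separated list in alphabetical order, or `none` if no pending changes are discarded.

Initial committed: {a=12, b=19, c=3, d=9}
Op 1: BEGIN: in_txn=True, pending={}
Op 2: COMMIT: merged [] into committed; committed now {a=12, b=19, c=3, d=9}
Op 3: BEGIN: in_txn=True, pending={}
Op 4: UPDATE b=1 (pending; pending now {b=1})
Op 5: ROLLBACK: discarded pending ['b']; in_txn=False
Op 6: BEGIN: in_txn=True, pending={}
ROLLBACK at op 5 discards: ['b']

Answer: b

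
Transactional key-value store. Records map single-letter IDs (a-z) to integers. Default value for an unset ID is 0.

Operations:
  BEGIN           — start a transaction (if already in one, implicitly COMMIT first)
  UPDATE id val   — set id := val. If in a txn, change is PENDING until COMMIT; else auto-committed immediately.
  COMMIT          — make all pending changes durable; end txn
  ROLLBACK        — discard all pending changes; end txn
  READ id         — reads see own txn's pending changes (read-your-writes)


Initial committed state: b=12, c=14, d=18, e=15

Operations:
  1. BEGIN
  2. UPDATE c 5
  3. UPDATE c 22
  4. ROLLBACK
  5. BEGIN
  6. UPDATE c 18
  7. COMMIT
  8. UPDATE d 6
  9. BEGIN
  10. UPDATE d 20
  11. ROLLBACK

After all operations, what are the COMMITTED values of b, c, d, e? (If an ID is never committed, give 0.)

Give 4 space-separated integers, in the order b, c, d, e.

Answer: 12 18 6 15

Derivation:
Initial committed: {b=12, c=14, d=18, e=15}
Op 1: BEGIN: in_txn=True, pending={}
Op 2: UPDATE c=5 (pending; pending now {c=5})
Op 3: UPDATE c=22 (pending; pending now {c=22})
Op 4: ROLLBACK: discarded pending ['c']; in_txn=False
Op 5: BEGIN: in_txn=True, pending={}
Op 6: UPDATE c=18 (pending; pending now {c=18})
Op 7: COMMIT: merged ['c'] into committed; committed now {b=12, c=18, d=18, e=15}
Op 8: UPDATE d=6 (auto-commit; committed d=6)
Op 9: BEGIN: in_txn=True, pending={}
Op 10: UPDATE d=20 (pending; pending now {d=20})
Op 11: ROLLBACK: discarded pending ['d']; in_txn=False
Final committed: {b=12, c=18, d=6, e=15}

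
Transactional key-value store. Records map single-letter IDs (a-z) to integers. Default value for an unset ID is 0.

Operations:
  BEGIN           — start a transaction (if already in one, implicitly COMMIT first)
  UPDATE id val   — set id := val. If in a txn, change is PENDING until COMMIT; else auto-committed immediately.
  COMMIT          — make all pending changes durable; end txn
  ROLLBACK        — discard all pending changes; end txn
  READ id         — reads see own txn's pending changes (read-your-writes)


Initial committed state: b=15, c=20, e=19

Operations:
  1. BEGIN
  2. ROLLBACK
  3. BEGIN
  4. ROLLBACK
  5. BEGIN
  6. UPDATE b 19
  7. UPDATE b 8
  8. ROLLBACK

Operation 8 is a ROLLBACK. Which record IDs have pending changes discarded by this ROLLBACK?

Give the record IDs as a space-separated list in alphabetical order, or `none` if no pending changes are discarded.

Initial committed: {b=15, c=20, e=19}
Op 1: BEGIN: in_txn=True, pending={}
Op 2: ROLLBACK: discarded pending []; in_txn=False
Op 3: BEGIN: in_txn=True, pending={}
Op 4: ROLLBACK: discarded pending []; in_txn=False
Op 5: BEGIN: in_txn=True, pending={}
Op 6: UPDATE b=19 (pending; pending now {b=19})
Op 7: UPDATE b=8 (pending; pending now {b=8})
Op 8: ROLLBACK: discarded pending ['b']; in_txn=False
ROLLBACK at op 8 discards: ['b']

Answer: b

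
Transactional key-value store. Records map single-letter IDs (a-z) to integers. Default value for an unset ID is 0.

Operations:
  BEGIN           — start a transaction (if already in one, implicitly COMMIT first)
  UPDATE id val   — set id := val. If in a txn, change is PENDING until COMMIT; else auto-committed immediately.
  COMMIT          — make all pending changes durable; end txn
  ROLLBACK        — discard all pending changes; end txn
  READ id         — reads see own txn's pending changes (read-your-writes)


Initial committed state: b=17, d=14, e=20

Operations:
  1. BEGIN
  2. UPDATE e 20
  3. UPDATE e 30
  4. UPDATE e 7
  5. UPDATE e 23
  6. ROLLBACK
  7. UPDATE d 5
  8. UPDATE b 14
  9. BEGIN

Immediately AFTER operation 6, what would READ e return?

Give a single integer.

Initial committed: {b=17, d=14, e=20}
Op 1: BEGIN: in_txn=True, pending={}
Op 2: UPDATE e=20 (pending; pending now {e=20})
Op 3: UPDATE e=30 (pending; pending now {e=30})
Op 4: UPDATE e=7 (pending; pending now {e=7})
Op 5: UPDATE e=23 (pending; pending now {e=23})
Op 6: ROLLBACK: discarded pending ['e']; in_txn=False
After op 6: visible(e) = 20 (pending={}, committed={b=17, d=14, e=20})

Answer: 20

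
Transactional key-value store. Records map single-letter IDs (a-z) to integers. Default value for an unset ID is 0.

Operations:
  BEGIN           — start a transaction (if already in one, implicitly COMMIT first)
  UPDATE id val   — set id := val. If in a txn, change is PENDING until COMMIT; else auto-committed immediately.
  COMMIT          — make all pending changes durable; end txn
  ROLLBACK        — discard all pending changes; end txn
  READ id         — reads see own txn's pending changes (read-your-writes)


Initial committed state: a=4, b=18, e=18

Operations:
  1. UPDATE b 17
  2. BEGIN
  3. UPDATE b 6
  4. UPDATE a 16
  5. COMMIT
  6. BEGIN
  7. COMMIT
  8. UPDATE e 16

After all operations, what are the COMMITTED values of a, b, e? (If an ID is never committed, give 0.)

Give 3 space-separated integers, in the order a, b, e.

Answer: 16 6 16

Derivation:
Initial committed: {a=4, b=18, e=18}
Op 1: UPDATE b=17 (auto-commit; committed b=17)
Op 2: BEGIN: in_txn=True, pending={}
Op 3: UPDATE b=6 (pending; pending now {b=6})
Op 4: UPDATE a=16 (pending; pending now {a=16, b=6})
Op 5: COMMIT: merged ['a', 'b'] into committed; committed now {a=16, b=6, e=18}
Op 6: BEGIN: in_txn=True, pending={}
Op 7: COMMIT: merged [] into committed; committed now {a=16, b=6, e=18}
Op 8: UPDATE e=16 (auto-commit; committed e=16)
Final committed: {a=16, b=6, e=16}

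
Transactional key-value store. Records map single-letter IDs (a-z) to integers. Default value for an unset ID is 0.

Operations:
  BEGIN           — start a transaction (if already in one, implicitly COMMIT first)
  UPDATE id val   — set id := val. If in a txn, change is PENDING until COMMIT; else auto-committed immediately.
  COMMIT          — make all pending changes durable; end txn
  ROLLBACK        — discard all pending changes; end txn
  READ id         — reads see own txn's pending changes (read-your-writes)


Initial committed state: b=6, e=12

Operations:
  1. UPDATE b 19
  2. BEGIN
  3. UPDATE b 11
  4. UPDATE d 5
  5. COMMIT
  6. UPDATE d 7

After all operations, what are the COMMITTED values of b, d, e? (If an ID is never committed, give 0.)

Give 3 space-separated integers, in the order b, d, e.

Initial committed: {b=6, e=12}
Op 1: UPDATE b=19 (auto-commit; committed b=19)
Op 2: BEGIN: in_txn=True, pending={}
Op 3: UPDATE b=11 (pending; pending now {b=11})
Op 4: UPDATE d=5 (pending; pending now {b=11, d=5})
Op 5: COMMIT: merged ['b', 'd'] into committed; committed now {b=11, d=5, e=12}
Op 6: UPDATE d=7 (auto-commit; committed d=7)
Final committed: {b=11, d=7, e=12}

Answer: 11 7 12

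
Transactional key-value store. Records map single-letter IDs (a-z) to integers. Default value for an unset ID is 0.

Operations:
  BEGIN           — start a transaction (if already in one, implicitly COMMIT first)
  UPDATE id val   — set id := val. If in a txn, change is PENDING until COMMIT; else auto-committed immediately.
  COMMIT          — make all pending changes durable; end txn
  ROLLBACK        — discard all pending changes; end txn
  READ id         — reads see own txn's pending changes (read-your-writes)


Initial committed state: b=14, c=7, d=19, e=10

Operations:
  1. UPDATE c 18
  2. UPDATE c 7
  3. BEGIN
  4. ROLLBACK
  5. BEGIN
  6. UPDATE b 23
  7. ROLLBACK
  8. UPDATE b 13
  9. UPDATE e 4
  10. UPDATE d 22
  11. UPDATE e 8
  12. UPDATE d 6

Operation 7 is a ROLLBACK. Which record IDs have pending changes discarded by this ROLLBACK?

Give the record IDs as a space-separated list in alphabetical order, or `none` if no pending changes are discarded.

Initial committed: {b=14, c=7, d=19, e=10}
Op 1: UPDATE c=18 (auto-commit; committed c=18)
Op 2: UPDATE c=7 (auto-commit; committed c=7)
Op 3: BEGIN: in_txn=True, pending={}
Op 4: ROLLBACK: discarded pending []; in_txn=False
Op 5: BEGIN: in_txn=True, pending={}
Op 6: UPDATE b=23 (pending; pending now {b=23})
Op 7: ROLLBACK: discarded pending ['b']; in_txn=False
Op 8: UPDATE b=13 (auto-commit; committed b=13)
Op 9: UPDATE e=4 (auto-commit; committed e=4)
Op 10: UPDATE d=22 (auto-commit; committed d=22)
Op 11: UPDATE e=8 (auto-commit; committed e=8)
Op 12: UPDATE d=6 (auto-commit; committed d=6)
ROLLBACK at op 7 discards: ['b']

Answer: b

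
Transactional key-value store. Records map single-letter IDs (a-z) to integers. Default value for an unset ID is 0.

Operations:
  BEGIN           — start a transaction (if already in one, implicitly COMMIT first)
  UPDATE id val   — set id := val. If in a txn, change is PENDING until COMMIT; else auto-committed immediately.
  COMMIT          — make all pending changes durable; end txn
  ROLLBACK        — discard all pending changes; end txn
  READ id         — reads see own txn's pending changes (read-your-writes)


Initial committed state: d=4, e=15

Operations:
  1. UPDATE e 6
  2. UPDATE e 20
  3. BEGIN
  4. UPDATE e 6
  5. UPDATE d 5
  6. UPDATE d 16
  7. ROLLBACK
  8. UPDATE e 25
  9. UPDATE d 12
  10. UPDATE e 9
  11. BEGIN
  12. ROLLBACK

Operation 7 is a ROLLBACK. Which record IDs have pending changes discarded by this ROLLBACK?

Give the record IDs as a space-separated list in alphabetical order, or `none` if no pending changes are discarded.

Answer: d e

Derivation:
Initial committed: {d=4, e=15}
Op 1: UPDATE e=6 (auto-commit; committed e=6)
Op 2: UPDATE e=20 (auto-commit; committed e=20)
Op 3: BEGIN: in_txn=True, pending={}
Op 4: UPDATE e=6 (pending; pending now {e=6})
Op 5: UPDATE d=5 (pending; pending now {d=5, e=6})
Op 6: UPDATE d=16 (pending; pending now {d=16, e=6})
Op 7: ROLLBACK: discarded pending ['d', 'e']; in_txn=False
Op 8: UPDATE e=25 (auto-commit; committed e=25)
Op 9: UPDATE d=12 (auto-commit; committed d=12)
Op 10: UPDATE e=9 (auto-commit; committed e=9)
Op 11: BEGIN: in_txn=True, pending={}
Op 12: ROLLBACK: discarded pending []; in_txn=False
ROLLBACK at op 7 discards: ['d', 'e']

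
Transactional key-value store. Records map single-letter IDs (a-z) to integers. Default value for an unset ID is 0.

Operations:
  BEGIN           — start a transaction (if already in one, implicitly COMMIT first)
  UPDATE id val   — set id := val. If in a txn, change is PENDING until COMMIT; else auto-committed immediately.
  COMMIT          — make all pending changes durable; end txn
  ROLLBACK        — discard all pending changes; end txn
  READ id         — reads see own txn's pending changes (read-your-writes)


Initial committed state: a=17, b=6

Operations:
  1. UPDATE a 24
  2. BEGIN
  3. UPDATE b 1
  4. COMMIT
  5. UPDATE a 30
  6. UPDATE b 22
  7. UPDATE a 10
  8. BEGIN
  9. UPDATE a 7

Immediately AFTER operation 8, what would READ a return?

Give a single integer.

Initial committed: {a=17, b=6}
Op 1: UPDATE a=24 (auto-commit; committed a=24)
Op 2: BEGIN: in_txn=True, pending={}
Op 3: UPDATE b=1 (pending; pending now {b=1})
Op 4: COMMIT: merged ['b'] into committed; committed now {a=24, b=1}
Op 5: UPDATE a=30 (auto-commit; committed a=30)
Op 6: UPDATE b=22 (auto-commit; committed b=22)
Op 7: UPDATE a=10 (auto-commit; committed a=10)
Op 8: BEGIN: in_txn=True, pending={}
After op 8: visible(a) = 10 (pending={}, committed={a=10, b=22})

Answer: 10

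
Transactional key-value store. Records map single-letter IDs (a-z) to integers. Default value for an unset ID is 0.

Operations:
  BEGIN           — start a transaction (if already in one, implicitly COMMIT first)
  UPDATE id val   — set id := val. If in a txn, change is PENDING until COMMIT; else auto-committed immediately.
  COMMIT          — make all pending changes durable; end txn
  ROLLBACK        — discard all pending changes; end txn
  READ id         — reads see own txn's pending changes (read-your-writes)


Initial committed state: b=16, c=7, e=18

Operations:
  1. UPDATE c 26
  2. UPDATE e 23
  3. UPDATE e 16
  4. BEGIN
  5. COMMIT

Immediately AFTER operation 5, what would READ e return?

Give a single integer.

Initial committed: {b=16, c=7, e=18}
Op 1: UPDATE c=26 (auto-commit; committed c=26)
Op 2: UPDATE e=23 (auto-commit; committed e=23)
Op 3: UPDATE e=16 (auto-commit; committed e=16)
Op 4: BEGIN: in_txn=True, pending={}
Op 5: COMMIT: merged [] into committed; committed now {b=16, c=26, e=16}
After op 5: visible(e) = 16 (pending={}, committed={b=16, c=26, e=16})

Answer: 16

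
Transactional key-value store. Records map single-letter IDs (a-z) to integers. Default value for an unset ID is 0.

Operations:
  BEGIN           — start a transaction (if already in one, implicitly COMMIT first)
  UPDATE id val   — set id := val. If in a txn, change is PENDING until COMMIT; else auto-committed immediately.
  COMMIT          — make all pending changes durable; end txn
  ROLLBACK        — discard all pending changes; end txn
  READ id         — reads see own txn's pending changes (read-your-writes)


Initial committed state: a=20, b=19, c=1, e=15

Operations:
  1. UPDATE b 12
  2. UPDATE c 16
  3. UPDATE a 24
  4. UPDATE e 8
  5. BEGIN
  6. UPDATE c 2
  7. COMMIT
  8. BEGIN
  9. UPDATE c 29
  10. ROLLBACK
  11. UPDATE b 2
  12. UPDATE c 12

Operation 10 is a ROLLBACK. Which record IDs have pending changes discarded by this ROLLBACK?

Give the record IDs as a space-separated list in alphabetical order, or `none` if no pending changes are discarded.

Initial committed: {a=20, b=19, c=1, e=15}
Op 1: UPDATE b=12 (auto-commit; committed b=12)
Op 2: UPDATE c=16 (auto-commit; committed c=16)
Op 3: UPDATE a=24 (auto-commit; committed a=24)
Op 4: UPDATE e=8 (auto-commit; committed e=8)
Op 5: BEGIN: in_txn=True, pending={}
Op 6: UPDATE c=2 (pending; pending now {c=2})
Op 7: COMMIT: merged ['c'] into committed; committed now {a=24, b=12, c=2, e=8}
Op 8: BEGIN: in_txn=True, pending={}
Op 9: UPDATE c=29 (pending; pending now {c=29})
Op 10: ROLLBACK: discarded pending ['c']; in_txn=False
Op 11: UPDATE b=2 (auto-commit; committed b=2)
Op 12: UPDATE c=12 (auto-commit; committed c=12)
ROLLBACK at op 10 discards: ['c']

Answer: c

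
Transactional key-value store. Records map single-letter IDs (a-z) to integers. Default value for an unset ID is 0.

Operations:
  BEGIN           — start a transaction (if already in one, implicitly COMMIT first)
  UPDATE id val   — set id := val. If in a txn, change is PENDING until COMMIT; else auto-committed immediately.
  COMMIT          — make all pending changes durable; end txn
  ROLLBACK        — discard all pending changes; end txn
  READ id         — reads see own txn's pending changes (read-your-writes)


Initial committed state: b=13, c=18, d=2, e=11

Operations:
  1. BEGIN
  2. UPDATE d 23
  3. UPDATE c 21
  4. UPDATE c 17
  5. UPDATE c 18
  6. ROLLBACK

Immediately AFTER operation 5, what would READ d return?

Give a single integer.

Initial committed: {b=13, c=18, d=2, e=11}
Op 1: BEGIN: in_txn=True, pending={}
Op 2: UPDATE d=23 (pending; pending now {d=23})
Op 3: UPDATE c=21 (pending; pending now {c=21, d=23})
Op 4: UPDATE c=17 (pending; pending now {c=17, d=23})
Op 5: UPDATE c=18 (pending; pending now {c=18, d=23})
After op 5: visible(d) = 23 (pending={c=18, d=23}, committed={b=13, c=18, d=2, e=11})

Answer: 23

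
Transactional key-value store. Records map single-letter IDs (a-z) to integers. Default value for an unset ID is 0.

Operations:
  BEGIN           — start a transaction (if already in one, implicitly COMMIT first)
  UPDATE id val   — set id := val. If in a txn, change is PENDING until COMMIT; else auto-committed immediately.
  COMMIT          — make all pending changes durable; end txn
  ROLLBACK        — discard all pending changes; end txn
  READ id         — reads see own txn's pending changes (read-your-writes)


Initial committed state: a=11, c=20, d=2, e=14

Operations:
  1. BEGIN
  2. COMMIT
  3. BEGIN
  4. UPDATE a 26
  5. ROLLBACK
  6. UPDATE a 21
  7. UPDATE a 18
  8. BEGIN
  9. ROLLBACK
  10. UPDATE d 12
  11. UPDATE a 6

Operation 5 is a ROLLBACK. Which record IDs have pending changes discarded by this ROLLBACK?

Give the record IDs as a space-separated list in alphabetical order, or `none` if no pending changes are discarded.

Initial committed: {a=11, c=20, d=2, e=14}
Op 1: BEGIN: in_txn=True, pending={}
Op 2: COMMIT: merged [] into committed; committed now {a=11, c=20, d=2, e=14}
Op 3: BEGIN: in_txn=True, pending={}
Op 4: UPDATE a=26 (pending; pending now {a=26})
Op 5: ROLLBACK: discarded pending ['a']; in_txn=False
Op 6: UPDATE a=21 (auto-commit; committed a=21)
Op 7: UPDATE a=18 (auto-commit; committed a=18)
Op 8: BEGIN: in_txn=True, pending={}
Op 9: ROLLBACK: discarded pending []; in_txn=False
Op 10: UPDATE d=12 (auto-commit; committed d=12)
Op 11: UPDATE a=6 (auto-commit; committed a=6)
ROLLBACK at op 5 discards: ['a']

Answer: a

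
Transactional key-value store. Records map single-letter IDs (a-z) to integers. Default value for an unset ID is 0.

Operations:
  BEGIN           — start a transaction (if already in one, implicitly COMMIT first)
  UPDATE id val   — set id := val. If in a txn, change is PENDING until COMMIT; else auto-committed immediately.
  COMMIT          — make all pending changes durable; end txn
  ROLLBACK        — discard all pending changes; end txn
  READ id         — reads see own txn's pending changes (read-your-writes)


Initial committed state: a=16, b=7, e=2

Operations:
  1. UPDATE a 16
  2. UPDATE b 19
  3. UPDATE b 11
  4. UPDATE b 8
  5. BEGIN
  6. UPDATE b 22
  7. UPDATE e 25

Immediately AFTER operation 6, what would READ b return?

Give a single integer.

Answer: 22

Derivation:
Initial committed: {a=16, b=7, e=2}
Op 1: UPDATE a=16 (auto-commit; committed a=16)
Op 2: UPDATE b=19 (auto-commit; committed b=19)
Op 3: UPDATE b=11 (auto-commit; committed b=11)
Op 4: UPDATE b=8 (auto-commit; committed b=8)
Op 5: BEGIN: in_txn=True, pending={}
Op 6: UPDATE b=22 (pending; pending now {b=22})
After op 6: visible(b) = 22 (pending={b=22}, committed={a=16, b=8, e=2})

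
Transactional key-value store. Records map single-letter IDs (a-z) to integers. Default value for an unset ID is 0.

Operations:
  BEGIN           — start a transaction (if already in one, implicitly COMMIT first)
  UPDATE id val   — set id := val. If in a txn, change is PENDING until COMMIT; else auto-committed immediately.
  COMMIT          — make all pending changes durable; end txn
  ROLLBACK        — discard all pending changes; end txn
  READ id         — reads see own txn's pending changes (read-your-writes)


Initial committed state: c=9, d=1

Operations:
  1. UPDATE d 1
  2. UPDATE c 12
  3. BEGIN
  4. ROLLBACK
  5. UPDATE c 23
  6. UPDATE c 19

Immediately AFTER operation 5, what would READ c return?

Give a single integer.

Answer: 23

Derivation:
Initial committed: {c=9, d=1}
Op 1: UPDATE d=1 (auto-commit; committed d=1)
Op 2: UPDATE c=12 (auto-commit; committed c=12)
Op 3: BEGIN: in_txn=True, pending={}
Op 4: ROLLBACK: discarded pending []; in_txn=False
Op 5: UPDATE c=23 (auto-commit; committed c=23)
After op 5: visible(c) = 23 (pending={}, committed={c=23, d=1})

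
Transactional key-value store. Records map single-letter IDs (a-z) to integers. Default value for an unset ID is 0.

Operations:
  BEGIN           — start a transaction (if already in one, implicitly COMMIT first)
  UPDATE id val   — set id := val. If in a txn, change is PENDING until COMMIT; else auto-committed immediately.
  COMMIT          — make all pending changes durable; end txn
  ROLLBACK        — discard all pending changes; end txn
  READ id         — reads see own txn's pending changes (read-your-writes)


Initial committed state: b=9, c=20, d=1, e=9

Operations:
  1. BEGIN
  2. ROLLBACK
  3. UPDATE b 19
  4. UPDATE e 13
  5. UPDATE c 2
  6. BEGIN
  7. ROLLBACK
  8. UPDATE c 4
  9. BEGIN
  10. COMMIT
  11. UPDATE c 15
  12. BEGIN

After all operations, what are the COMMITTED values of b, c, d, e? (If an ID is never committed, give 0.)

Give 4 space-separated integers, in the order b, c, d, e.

Initial committed: {b=9, c=20, d=1, e=9}
Op 1: BEGIN: in_txn=True, pending={}
Op 2: ROLLBACK: discarded pending []; in_txn=False
Op 3: UPDATE b=19 (auto-commit; committed b=19)
Op 4: UPDATE e=13 (auto-commit; committed e=13)
Op 5: UPDATE c=2 (auto-commit; committed c=2)
Op 6: BEGIN: in_txn=True, pending={}
Op 7: ROLLBACK: discarded pending []; in_txn=False
Op 8: UPDATE c=4 (auto-commit; committed c=4)
Op 9: BEGIN: in_txn=True, pending={}
Op 10: COMMIT: merged [] into committed; committed now {b=19, c=4, d=1, e=13}
Op 11: UPDATE c=15 (auto-commit; committed c=15)
Op 12: BEGIN: in_txn=True, pending={}
Final committed: {b=19, c=15, d=1, e=13}

Answer: 19 15 1 13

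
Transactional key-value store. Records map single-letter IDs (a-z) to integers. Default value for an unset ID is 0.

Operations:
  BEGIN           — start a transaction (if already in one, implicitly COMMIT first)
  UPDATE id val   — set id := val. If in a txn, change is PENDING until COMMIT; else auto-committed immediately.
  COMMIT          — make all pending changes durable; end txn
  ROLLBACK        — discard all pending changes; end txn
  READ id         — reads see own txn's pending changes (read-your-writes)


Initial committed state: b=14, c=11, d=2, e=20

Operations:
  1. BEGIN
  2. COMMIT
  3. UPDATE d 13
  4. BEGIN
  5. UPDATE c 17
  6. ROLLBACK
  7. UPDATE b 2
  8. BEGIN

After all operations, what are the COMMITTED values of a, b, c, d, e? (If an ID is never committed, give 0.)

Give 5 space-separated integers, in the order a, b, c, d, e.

Initial committed: {b=14, c=11, d=2, e=20}
Op 1: BEGIN: in_txn=True, pending={}
Op 2: COMMIT: merged [] into committed; committed now {b=14, c=11, d=2, e=20}
Op 3: UPDATE d=13 (auto-commit; committed d=13)
Op 4: BEGIN: in_txn=True, pending={}
Op 5: UPDATE c=17 (pending; pending now {c=17})
Op 6: ROLLBACK: discarded pending ['c']; in_txn=False
Op 7: UPDATE b=2 (auto-commit; committed b=2)
Op 8: BEGIN: in_txn=True, pending={}
Final committed: {b=2, c=11, d=13, e=20}

Answer: 0 2 11 13 20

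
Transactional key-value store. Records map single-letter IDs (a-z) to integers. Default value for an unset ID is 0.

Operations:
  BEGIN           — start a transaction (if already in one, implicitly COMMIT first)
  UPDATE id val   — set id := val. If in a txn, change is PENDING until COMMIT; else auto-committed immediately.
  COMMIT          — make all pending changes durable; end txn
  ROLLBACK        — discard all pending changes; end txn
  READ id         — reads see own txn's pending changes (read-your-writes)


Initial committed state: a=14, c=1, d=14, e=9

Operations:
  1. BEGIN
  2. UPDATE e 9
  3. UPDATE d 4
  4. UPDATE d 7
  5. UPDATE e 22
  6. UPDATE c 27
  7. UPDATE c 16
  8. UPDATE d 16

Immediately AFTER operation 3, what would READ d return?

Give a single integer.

Answer: 4

Derivation:
Initial committed: {a=14, c=1, d=14, e=9}
Op 1: BEGIN: in_txn=True, pending={}
Op 2: UPDATE e=9 (pending; pending now {e=9})
Op 3: UPDATE d=4 (pending; pending now {d=4, e=9})
After op 3: visible(d) = 4 (pending={d=4, e=9}, committed={a=14, c=1, d=14, e=9})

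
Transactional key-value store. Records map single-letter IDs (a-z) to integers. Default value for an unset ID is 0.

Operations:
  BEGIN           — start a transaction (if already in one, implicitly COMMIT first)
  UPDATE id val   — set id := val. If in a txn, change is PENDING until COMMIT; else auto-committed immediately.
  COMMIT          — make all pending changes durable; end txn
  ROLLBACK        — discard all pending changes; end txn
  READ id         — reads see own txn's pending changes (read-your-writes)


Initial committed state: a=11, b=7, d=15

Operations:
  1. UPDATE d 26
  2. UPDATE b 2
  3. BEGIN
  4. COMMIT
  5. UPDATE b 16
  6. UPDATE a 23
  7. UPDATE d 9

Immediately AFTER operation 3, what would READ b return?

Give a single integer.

Answer: 2

Derivation:
Initial committed: {a=11, b=7, d=15}
Op 1: UPDATE d=26 (auto-commit; committed d=26)
Op 2: UPDATE b=2 (auto-commit; committed b=2)
Op 3: BEGIN: in_txn=True, pending={}
After op 3: visible(b) = 2 (pending={}, committed={a=11, b=2, d=26})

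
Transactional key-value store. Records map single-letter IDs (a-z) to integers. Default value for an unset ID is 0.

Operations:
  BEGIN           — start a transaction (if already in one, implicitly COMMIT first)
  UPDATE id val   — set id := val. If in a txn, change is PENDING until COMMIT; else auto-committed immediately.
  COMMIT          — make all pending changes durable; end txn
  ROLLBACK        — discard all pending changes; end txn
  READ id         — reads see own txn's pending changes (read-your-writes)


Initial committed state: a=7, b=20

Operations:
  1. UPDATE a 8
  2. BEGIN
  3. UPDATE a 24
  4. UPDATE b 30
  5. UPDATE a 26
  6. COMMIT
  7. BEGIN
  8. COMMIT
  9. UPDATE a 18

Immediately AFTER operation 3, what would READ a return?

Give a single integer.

Answer: 24

Derivation:
Initial committed: {a=7, b=20}
Op 1: UPDATE a=8 (auto-commit; committed a=8)
Op 2: BEGIN: in_txn=True, pending={}
Op 3: UPDATE a=24 (pending; pending now {a=24})
After op 3: visible(a) = 24 (pending={a=24}, committed={a=8, b=20})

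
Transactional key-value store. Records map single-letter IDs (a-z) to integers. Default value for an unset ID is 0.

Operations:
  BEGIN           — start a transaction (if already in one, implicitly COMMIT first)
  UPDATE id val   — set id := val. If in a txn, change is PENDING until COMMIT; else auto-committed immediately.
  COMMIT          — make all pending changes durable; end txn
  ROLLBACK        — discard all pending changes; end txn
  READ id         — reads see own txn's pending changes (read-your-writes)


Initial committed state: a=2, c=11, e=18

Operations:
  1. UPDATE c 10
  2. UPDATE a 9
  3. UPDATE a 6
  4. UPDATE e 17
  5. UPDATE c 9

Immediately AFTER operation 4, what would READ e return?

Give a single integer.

Initial committed: {a=2, c=11, e=18}
Op 1: UPDATE c=10 (auto-commit; committed c=10)
Op 2: UPDATE a=9 (auto-commit; committed a=9)
Op 3: UPDATE a=6 (auto-commit; committed a=6)
Op 4: UPDATE e=17 (auto-commit; committed e=17)
After op 4: visible(e) = 17 (pending={}, committed={a=6, c=10, e=17})

Answer: 17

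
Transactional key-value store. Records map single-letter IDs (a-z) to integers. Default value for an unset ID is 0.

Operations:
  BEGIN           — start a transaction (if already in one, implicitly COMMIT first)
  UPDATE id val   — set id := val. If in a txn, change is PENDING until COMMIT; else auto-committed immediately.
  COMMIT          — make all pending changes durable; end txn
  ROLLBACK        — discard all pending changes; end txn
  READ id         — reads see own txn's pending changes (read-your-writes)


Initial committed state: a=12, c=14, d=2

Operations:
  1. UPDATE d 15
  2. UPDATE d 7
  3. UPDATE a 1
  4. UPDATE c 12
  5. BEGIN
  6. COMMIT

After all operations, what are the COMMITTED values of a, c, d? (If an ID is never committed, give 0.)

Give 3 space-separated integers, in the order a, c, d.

Answer: 1 12 7

Derivation:
Initial committed: {a=12, c=14, d=2}
Op 1: UPDATE d=15 (auto-commit; committed d=15)
Op 2: UPDATE d=7 (auto-commit; committed d=7)
Op 3: UPDATE a=1 (auto-commit; committed a=1)
Op 4: UPDATE c=12 (auto-commit; committed c=12)
Op 5: BEGIN: in_txn=True, pending={}
Op 6: COMMIT: merged [] into committed; committed now {a=1, c=12, d=7}
Final committed: {a=1, c=12, d=7}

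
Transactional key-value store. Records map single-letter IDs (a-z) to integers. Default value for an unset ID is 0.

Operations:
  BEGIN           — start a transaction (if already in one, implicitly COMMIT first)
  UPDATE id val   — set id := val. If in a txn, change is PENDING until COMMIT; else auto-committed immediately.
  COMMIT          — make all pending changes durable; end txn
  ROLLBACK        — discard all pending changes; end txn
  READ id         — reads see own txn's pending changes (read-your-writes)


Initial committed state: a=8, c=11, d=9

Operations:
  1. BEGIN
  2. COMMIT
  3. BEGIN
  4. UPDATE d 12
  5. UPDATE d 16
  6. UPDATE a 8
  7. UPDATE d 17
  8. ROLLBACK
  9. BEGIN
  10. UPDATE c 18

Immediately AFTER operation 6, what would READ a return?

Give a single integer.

Initial committed: {a=8, c=11, d=9}
Op 1: BEGIN: in_txn=True, pending={}
Op 2: COMMIT: merged [] into committed; committed now {a=8, c=11, d=9}
Op 3: BEGIN: in_txn=True, pending={}
Op 4: UPDATE d=12 (pending; pending now {d=12})
Op 5: UPDATE d=16 (pending; pending now {d=16})
Op 6: UPDATE a=8 (pending; pending now {a=8, d=16})
After op 6: visible(a) = 8 (pending={a=8, d=16}, committed={a=8, c=11, d=9})

Answer: 8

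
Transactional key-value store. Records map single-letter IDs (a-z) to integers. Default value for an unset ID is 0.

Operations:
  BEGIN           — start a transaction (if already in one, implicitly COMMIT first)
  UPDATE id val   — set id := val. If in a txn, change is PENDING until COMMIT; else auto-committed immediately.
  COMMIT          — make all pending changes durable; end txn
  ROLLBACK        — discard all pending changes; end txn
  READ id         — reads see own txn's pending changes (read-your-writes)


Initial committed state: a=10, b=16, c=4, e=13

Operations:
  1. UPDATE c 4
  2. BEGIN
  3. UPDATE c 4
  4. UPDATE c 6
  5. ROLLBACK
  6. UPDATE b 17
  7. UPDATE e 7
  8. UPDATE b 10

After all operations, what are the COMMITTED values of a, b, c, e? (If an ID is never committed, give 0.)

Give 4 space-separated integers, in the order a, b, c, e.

Initial committed: {a=10, b=16, c=4, e=13}
Op 1: UPDATE c=4 (auto-commit; committed c=4)
Op 2: BEGIN: in_txn=True, pending={}
Op 3: UPDATE c=4 (pending; pending now {c=4})
Op 4: UPDATE c=6 (pending; pending now {c=6})
Op 5: ROLLBACK: discarded pending ['c']; in_txn=False
Op 6: UPDATE b=17 (auto-commit; committed b=17)
Op 7: UPDATE e=7 (auto-commit; committed e=7)
Op 8: UPDATE b=10 (auto-commit; committed b=10)
Final committed: {a=10, b=10, c=4, e=7}

Answer: 10 10 4 7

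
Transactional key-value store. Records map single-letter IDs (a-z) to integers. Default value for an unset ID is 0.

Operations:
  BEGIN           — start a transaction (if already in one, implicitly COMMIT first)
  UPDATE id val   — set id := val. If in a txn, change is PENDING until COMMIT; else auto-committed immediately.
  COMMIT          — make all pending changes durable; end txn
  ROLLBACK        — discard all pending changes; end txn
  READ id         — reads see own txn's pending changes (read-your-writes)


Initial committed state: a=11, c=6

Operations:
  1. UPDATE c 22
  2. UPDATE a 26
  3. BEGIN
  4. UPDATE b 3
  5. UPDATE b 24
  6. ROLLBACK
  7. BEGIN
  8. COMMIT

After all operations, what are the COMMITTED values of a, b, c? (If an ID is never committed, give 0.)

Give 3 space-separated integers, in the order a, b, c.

Initial committed: {a=11, c=6}
Op 1: UPDATE c=22 (auto-commit; committed c=22)
Op 2: UPDATE a=26 (auto-commit; committed a=26)
Op 3: BEGIN: in_txn=True, pending={}
Op 4: UPDATE b=3 (pending; pending now {b=3})
Op 5: UPDATE b=24 (pending; pending now {b=24})
Op 6: ROLLBACK: discarded pending ['b']; in_txn=False
Op 7: BEGIN: in_txn=True, pending={}
Op 8: COMMIT: merged [] into committed; committed now {a=26, c=22}
Final committed: {a=26, c=22}

Answer: 26 0 22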